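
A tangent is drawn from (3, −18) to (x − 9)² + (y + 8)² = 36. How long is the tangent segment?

10

The centre is (9, −8) and r = 6. The square of the distance from P to the centre is 36 + 100 = 136.
The tangent meets the radius at right angles, so tangent² = |PO|² − r² = 136 − 36 = 100.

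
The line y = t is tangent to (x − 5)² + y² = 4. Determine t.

For a tangent, require d(centre, line) = r = 2.
|0·5 + 1·0 − t| / √1 = 2
|t| = 2, so t = 2 or t = −2.

t = −2 or t = 2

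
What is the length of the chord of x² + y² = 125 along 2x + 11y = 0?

10√5

Express y = (−2x)/11 and substitute into the circle:
125x² − 15125 = 0  ⟹  x² − 121 = 0
x = 11 or x = −11, giving (11, −2) and (−11, 2).
Chord length = distance between (11, −2) and (−11, 2) = √500 = 10√5.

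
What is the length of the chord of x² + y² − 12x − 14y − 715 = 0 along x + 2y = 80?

Centre (6, 7), r² = 800. Perpendicular distance d from centre to line = |−60| / √5 = 60/√5.
Chord = 2√(r² − d²) = 2·√(80) = 8√5.

8√5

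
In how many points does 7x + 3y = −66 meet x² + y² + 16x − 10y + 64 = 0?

Substituting the line into the circle gives 58x² + 1278x + 6912 = 0.
Discriminant = (1278)² − 4·58·(6912) = 29700 > 0.
Two real roots: the line is a secant.

2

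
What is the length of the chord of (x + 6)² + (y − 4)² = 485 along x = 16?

The line gives x = 16. Substituting into the circle:
y² − 8y + 15 = 0
y = 5 or y = 3, giving (16, 5) and (16, 3).
Chord length = distance between (16, 5) and (16, 3) = √4 = 2.

2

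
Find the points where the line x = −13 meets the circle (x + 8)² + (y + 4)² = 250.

(−13, −19) and (−13, 11)

The line gives x = −13. Substituting into the circle:
y² + 8y − 209 = 0
y = 11 or y = −19, giving (−13, 11) and (−13, −19).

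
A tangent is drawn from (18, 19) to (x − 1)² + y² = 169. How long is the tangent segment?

√481

Centre (1, 0), r² = 169. |PO|² = (17)² + (19)² = 650.
The tangent meets the radius at right angles, so tangent² = |PO|² − r² = 650 − 169 = 481.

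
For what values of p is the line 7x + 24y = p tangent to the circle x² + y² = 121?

The line touches the circle iff its distance from (0, 0) is 11:
|7·0 + 24·0 − p| / √625 = 11
|p| = 11·25, so p = 275 or p = −275.

p = −275 or p = 275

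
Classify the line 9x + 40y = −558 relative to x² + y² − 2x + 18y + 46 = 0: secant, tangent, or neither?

d² = (9·1 + 40·(−9) − (−558))²/1681 = 42849/1681; r² = 36.
Since d² < r², the line cuts the circle twice.

secant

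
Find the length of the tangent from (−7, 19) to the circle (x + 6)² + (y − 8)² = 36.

With centre O = (−6, 8), |OP|² = 122 and r² = 36.
Power of the point: PT² = |PO|² − r² = 86, so PT = √86.

√86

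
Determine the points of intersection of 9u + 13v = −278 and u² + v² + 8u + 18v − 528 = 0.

(−28, −2) and (11, −29)

Substitute v = (−278 − 9u)/13:
250u² + 4250u − 77000 = 0  ⟹  u² + 17u − 308 = 0
u = 11 or u = −28, giving (11, −29) and (−28, −2).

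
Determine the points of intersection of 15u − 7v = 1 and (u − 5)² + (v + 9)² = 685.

Substitute v = (−1 + 15u)/7:
274u² + 1370u − 28496 = 0  ⟹  u² + 5u − 104 = 0
u = 8 or u = −13, giving (8, 17) and (−13, −28).

(−13, −28) and (8, 17)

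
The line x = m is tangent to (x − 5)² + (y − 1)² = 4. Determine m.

For a tangent, require d(centre, line) = r = 2.
|1·5 + 0·1 − m| / √1 = 2
|m − (5)| = 2, so m = 7 or m = 3.

m = 3 or m = 7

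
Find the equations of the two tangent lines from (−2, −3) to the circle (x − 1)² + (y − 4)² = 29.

A line y − (−3) = m(x − (−2)) is tangent when its distance from (1, 4) is √29:
(3m − (7))² = 29(m² + 1)
10m² + 21m − 10 = 0, so m = 2/5 or m = −5/2.
Through (−2, −3) these give 2x − 5y = 11 and 5x + 2y = −16.

2x − 5y = 11 and 5x + 2y = −16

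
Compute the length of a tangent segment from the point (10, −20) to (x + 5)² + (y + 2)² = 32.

√517

With centre O = (−5, −2), |OP|² = 549 and r² = 32.
Power of the point: PT² = |PO|² − r² = 517, so PT = √517.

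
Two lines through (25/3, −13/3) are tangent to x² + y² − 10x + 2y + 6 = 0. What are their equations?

A line y − (−13/3) = m(x − (25/3)) is tangent when its distance from (5, −1) is 2√5:
[m·(−10/3) − (10/3)]² = 20(m² + 1)
2m² − 5m + 2 = 0, so m = 2 or m = 1/2.
Through (25/3, −13/3) these give 2x − y = 21 and x − 2y = 17.

2x − y = 21 and x − 2y = 17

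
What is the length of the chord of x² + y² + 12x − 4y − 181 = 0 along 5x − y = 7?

5√26

Substitute y = 5x − 7:
26x² − 78x − 104 = 0  ⟹  x² − 3x − 4 = 0
x = 4 or x = −1, giving (4, 13) and (−1, −12).
|(4, 13) − (−1, −12)| = √((5)² + (25)²) = 5√26.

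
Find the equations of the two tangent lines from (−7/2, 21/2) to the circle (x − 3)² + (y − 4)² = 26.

5x + y = −7 and x + 5y = 49

Let a tangent through (−7/2, 21/2) have slope m. Its distance from (3, 4) must equal √26:
(13/2m − (−13/2))² = 26(m² + 1)
5m² + 26m + 5 = 0, so m = −5 or m = −1/5.
With m = −5: 5x + y = −7. With m = −1/5: x + 5y = 49.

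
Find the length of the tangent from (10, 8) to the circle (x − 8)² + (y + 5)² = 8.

The centre is (8, −5) and r = 2√2. The square of the distance from P to the centre is 4 + 169 = 173.
Power of the point: PT² = |PO|² − r² = 165, so PT = √165.

√165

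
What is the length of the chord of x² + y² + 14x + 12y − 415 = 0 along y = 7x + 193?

The distance from (−7, −6) to the line is 150/√50, and r² = 500.
Half the chord is √(r² − d²) = √(50), so the full chord is 10√2.

10√2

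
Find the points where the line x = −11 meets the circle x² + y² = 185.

(−11, −8) and (−11, 8)

The line gives x = −11. Substituting into the circle:
y² − 64 = 0
y = 8 or y = −8, giving (−11, 8) and (−11, −8).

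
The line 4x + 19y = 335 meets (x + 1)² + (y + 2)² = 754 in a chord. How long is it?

From the line, y = (335 − 4x)/19. Substituting:
377x² − 2262x − 132704 = 0  ⟹  x² − 6x − 352 = 0
x = 22 or x = −16, giving (22, 13) and (−16, 21).
|(22, 13) − (−16, 21)| = √((38)² + (−8)²) = 2√377.

2√377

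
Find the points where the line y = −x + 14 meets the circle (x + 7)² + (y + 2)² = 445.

Express y = −x + 14 and substitute into the circle:
2x² − 18x − 140 = 0  ⟹  x² − 9x − 70 = 0
x = 14 or x = −5, giving (14, 0) and (−5, 19).

(−5, 19) and (14, 0)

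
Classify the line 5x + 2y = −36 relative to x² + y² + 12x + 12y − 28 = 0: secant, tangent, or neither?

Centre (−6, −6), r² = 100. Distance² from centre to line = (−6)²/29 = 36/29.
Since d² < r², the line cuts the circle twice.

secant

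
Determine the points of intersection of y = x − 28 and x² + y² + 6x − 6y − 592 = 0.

(10, −18) and (18, −10)

From the line, y = x − 28. Substituting:
2x² − 56x + 360 = 0  ⟹  x² − 28x + 180 = 0
x = 18 or x = 10, giving (18, −10) and (10, −18).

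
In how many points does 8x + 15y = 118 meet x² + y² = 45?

d² = (8·0 + 15·0 − (118))²/289 = 13924/289; r² = 45.
Since d² > r², the line lies outside the circle.

0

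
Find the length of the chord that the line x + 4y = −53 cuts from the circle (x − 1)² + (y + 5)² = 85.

2√17

Express y = (−53 − x)/4 and substitute into the circle:
17x² + 34x − 255 = 0  ⟹  x² + 2x − 15 = 0
x = 3 or x = −5, giving (3, −14) and (−5, −12).
|(3, −14) − (−5, −12)| = √((8)² + (−2)²) = 2√17.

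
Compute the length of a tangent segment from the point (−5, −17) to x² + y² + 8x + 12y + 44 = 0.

√114

Centre (−4, −6), r² = 8. |PO|² = (−1)² + (−11)² = 122.
By the tangent–radius right angle, tangent length = √(|PO|² − r²) = √114.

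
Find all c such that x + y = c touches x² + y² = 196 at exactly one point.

c = ±14√2

The line touches the circle iff its distance from (0, 0) is 14:
|1·0 + 1·0 − c| / √2 = 14
|c| = 14√2.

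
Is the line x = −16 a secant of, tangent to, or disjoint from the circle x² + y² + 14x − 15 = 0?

disjoint

d² = (1·(−7) + 0·0 − (−16))² = 81; r² = 64.
Since d² > r², the line lies outside the circle.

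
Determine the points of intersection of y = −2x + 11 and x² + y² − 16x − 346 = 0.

From the line, y = −2x + 11. Substituting:
5x² − 60x − 225 = 0  ⟹  x² − 12x − 45 = 0
x = 15 or x = −3, giving (15, −19) and (−3, 17).

(−3, 17) and (15, −19)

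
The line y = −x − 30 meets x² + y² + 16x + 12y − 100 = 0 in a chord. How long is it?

The distance from (−8, −6) to the line is 16/√2, and r² = 200.
Chord = 2√(r² − d²) = 2·√(72) = 12√2.

12√2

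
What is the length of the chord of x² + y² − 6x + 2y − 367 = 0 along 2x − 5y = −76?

4√29

From the line, y = (76 + 2x)/5. Substituting:
29x² + 174x − 2639 = 0  ⟹  x² + 6x − 91 = 0
x = 7 or x = −13, giving (7, 18) and (−13, 10).
|(7, 18) − (−13, 10)| = √((20)² + (8)²) = 4√29.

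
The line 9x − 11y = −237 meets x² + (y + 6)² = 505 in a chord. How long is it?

√202

Centre (0, −6), r² = 505. Perpendicular distance d from centre to line = |303| / √202 = 303/√202.
Half the chord is √(r² − d²) = √(101/2), so the full chord is √202.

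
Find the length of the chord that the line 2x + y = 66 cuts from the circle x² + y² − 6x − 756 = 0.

The distance from (3, 0) to the line is 60/√5, and r² = 765.
Chord = 2√(r² − d²) = 2·√(45) = 6√5.

6√5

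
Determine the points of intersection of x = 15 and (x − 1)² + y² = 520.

The line gives x = 15. Substituting into the circle:
y² − 324 = 0
y = 18 or y = −18, giving (15, 18) and (15, −18).

(15, −18) and (15, 18)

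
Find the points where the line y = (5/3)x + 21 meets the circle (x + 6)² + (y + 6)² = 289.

From the line, y = (63 + 5x)/3. Substituting:
34x² + 918x + 4284 = 0  ⟹  x² + 27x + 126 = 0
x = −6 or x = −21, giving (−6, 11) and (−21, −14).

(−21, −14) and (−6, 11)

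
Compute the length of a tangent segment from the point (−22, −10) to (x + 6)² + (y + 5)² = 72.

√209

Centre (−6, −5), r² = 72. |PO|² = (−16)² + (−5)² = 281.
Power of the point: PT² = |PO|² − r² = 209, so PT = √209.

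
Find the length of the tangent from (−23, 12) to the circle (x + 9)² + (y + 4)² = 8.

With centre O = (−9, −4), |OP|² = 452 and r² = 8.
Power of the point: PT² = |PO|² − r² = 444, so PT = 2√111.

2√111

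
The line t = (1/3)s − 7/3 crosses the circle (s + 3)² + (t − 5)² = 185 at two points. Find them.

(−11, −6) and (10, 1)

Express t = (−7 + s)/3 and substitute into the circle:
10s² + 10s − 1100 = 0  ⟹  s² + s − 110 = 0
s = 10 or s = −11, giving (10, 1) and (−11, −6).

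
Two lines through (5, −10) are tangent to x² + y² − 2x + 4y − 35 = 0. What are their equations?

3x − y = 25 and x + 3y = −25

A line y − (−10) = m(x − (5)) is tangent when its distance from (1, −2) is 2√10:
[m·(−4) − (8)]² = 40(m² + 1)
3m² − 8m − 3 = 0, so m = 3 or m = −1/3.
Through (5, −10) these give 3x − y = 25 and x + 3y = −25.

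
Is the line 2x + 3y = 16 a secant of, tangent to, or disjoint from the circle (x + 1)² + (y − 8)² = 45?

secant

d² = (2·(−1) + 3·8 − (16))²/13 = 36/13; r² = 45.
Since d² < r², the line cuts the circle twice.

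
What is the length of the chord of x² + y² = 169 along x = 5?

Centre (0, 0), r² = 169. Perpendicular distance d from centre to line = |−5| / √1 = 5.
Half the chord is √(r² − d²) = √(144), so the full chord is 24.

24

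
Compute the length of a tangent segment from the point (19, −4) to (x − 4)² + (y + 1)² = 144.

3√10

The centre is (4, −1) and r = 12. The square of the distance from P to the centre is 225 + 9 = 234.
By the tangent–radius right angle, tangent length = √(|PO|² − r²) = √90 = 3√10.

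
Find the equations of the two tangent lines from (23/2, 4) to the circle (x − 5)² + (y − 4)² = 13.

2x − 3y = 11 and 2x + 3y = 35

Let a tangent through (23/2, 4) have slope m. Its distance from (5, 4) must equal √13:
(−13/2m − (0))² = 13(m² + 1)
9m² − 4 = 0, so m = 2/3 or m = −2/3.
Through (23/2, 4) these give 2x − 3y = 11 and 2x + 3y = 35.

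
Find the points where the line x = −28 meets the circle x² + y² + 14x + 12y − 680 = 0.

(−28, −24) and (−28, 12)

The line gives x = −28. Substituting into the circle:
y² + 12y − 288 = 0
y = 12 or y = −24, giving (−28, 12) and (−28, −24).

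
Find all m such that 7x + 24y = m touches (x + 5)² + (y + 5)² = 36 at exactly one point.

The line touches the circle iff its distance from (−5, −5) is 6:
|7·(−5) + 24·(−5) − m| / √625 = 6
|m − (−155)| = 6·25, so m = −5 or m = −305.

m = −305 or m = −5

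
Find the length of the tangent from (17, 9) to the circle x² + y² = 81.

17

The centre is (0, 0) and r = 9. The square of the distance from P to the centre is 289 + 81 = 370.
Power of the point: PT² = |PO|² − r² = 289, so PT = 17.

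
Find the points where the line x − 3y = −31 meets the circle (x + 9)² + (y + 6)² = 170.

Substitute y = (31 + x)/3:
10x² + 260x + 1600 = 0  ⟹  x² + 26x + 160 = 0
x = −10 or x = −16, giving (−10, 7) and (−16, 5).

(−16, 5) and (−10, 7)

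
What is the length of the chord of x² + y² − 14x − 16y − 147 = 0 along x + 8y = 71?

Substitute y = (71 − x)/8:
65x² − 910x − 13455 = 0  ⟹  x² − 14x − 207 = 0
x = 23 or x = −9, giving (23, 6) and (−9, 10).
Chord length = distance between (23, 6) and (−9, 10) = √1040 = 4√65.

4√65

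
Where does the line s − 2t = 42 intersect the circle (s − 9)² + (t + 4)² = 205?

Express t = (−42 + s)/2 and substitute into the circle:
5s² − 140s + 660 = 0  ⟹  s² − 28s + 132 = 0
s = 22 or s = 6, giving (22, −10) and (6, −18).

(6, −18) and (22, −10)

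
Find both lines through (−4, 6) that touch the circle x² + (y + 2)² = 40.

Let a tangent through (−4, 6) have slope m. Its distance from (0, −2) must equal 2√10:
(4m − (−8))² = 40(m² + 1)
3m² − 8m − 3 = 0, so m = −1/3 or m = 3.
Through (−4, 6) these give x + 3y = 14 and 3x − y = −18.

x + 3y = 14 and 3x − y = −18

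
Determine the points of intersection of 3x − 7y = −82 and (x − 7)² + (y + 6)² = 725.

Substitute y = (82 + 3x)/7:
58x² + 58x − 17748 = 0  ⟹  x² + x − 306 = 0
x = 17 or x = −18, giving (17, 19) and (−18, 4).

(−18, 4) and (17, 19)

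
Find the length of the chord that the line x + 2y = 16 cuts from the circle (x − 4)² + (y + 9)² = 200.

The distance from (4, −9) to the line is 30/√5, and r² = 200.
Chord = 2√(r² − d²) = 2·√(20) = 4√5.

4√5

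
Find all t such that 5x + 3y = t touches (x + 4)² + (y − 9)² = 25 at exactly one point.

For a tangent, require d(centre, line) = r = 5.
|5·(−4) + 3·9 − t| / √34 = 5
|t − (7)| = 5√34.

t = 7 ± 5√34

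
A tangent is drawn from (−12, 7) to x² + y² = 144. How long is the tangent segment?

With centre O = (0, 0), |OP|² = 193 and r² = 144.
The tangent meets the radius at right angles, so tangent² = |PO|² − r² = 193 − 144 = 49.

7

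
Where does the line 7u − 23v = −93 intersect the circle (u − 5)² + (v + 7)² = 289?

Express v = (93 + 7u)/23 and substitute into the circle:
578u² − 1734u − 75140 = 0  ⟹  u² − 3u − 130 = 0
u = 13 or u = −10, giving (13, 8) and (−10, 1).

(−10, 1) and (13, 8)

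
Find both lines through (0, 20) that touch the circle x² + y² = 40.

3x − y = −20 and 3x + y = 20

Write the tangent as mx − y + (20 − m·(0)) = 0 and set its distance from the centre to 2√10:
[m·(0) − (−20)]² = 40(m² + 1)
m² − 9 = 0, so m = 3 or m = −3.
With m = 3: 3x − y = −20. With m = −3: 3x + y = 20.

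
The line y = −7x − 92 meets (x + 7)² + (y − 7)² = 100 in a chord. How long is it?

The distance from (−7, 7) to the line is 50/√50, and r² = 100.
Half the chord is √(r² − d²) = √(50), so the full chord is 10√2.

10√2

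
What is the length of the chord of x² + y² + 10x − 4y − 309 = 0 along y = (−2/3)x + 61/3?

2√13

Substitute y = (61 − 2x)/3:
13x² − 130x + 208 = 0  ⟹  x² − 10x + 16 = 0
x = 8 or x = 2, giving (8, 15) and (2, 19).
|(8, 15) − (2, 19)| = √((6)² + (−4)²) = 2√13.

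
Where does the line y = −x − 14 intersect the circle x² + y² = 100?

From the line, y = −x − 14. Substituting:
2x² + 28x + 96 = 0  ⟹  x² + 14x + 48 = 0
x = −6 or x = −8, giving (−6, −8) and (−8, −6).

(−8, −6) and (−6, −8)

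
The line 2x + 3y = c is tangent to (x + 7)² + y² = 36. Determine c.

The line touches the circle iff its distance from (−7, 0) is 6:
|2·(−7) + 3·0 − c| / √13 = 6
|c − (−14)| = 6√13.

c = −14 ± 6√13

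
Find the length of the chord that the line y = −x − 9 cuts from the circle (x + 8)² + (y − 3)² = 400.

28√2

From the line, y = −x − 9. Substituting:
2x² + 40x − 192 = 0  ⟹  x² + 20x − 96 = 0
x = 4 or x = −24, giving (4, −13) and (−24, 15).
|(4, −13) − (−24, 15)| = √((28)² + (−28)²) = 28√2.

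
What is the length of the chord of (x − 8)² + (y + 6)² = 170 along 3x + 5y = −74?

Substitute y = (−74 − 3x)/5:
34x² − 136x − 714 = 0  ⟹  x² − 4x − 21 = 0
x = 7 or x = −3, giving (7, −19) and (−3, −13).
|(7, −19) − (−3, −13)| = √((10)² + (−6)²) = 2√34.

2√34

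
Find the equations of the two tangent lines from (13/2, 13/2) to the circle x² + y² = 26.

x − 5y = −26 and 5x − y = 26

Write the tangent as mx − y + (13/2 − m·(13/2)) = 0 and set its distance from the centre to √26:
(−13/2m − (−13/2))² = 26(m² + 1)
5m² − 26m + 5 = 0, so m = 1/5 or m = 5.
Through (13/2, 13/2) these give x − 5y = −26 and 5x − y = 26.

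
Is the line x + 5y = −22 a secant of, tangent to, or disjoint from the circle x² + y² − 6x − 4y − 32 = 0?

disjoint

Substituting the line into the circle gives 26x² − 86x + 124 = 0.
Δ = 7396 − 12896 = −5500.
No real roots: the line does not meet the circle.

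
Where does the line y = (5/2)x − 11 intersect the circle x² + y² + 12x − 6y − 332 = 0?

From the line, y = (−22 + 5x)/2. Substituting:
29x² − 232x − 580 = 0  ⟹  x² − 8x − 20 = 0
x = 10 or x = −2, giving (10, 14) and (−2, −16).

(−2, −16) and (10, 14)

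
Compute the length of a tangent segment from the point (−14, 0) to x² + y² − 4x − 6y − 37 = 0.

√215

Centre (2, 3), r² = 50. |PO|² = (−16)² + (−3)² = 265.
Power of the point: PT² = |PO|² − r² = 215, so PT = √215.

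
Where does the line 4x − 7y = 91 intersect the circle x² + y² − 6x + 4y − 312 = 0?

From the line, y = (−91 + 4x)/7. Substituting:
65x² − 910x − 9555 = 0  ⟹  x² − 14x − 147 = 0
x = 21 or x = −7, giving (21, −1) and (−7, −17).

(−7, −17) and (21, −1)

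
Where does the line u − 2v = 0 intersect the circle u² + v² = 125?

Substitute v = (u)/2:
5u² − 500 = 0  ⟹  u² − 100 = 0
u = 10 or u = −10, giving (10, 5) and (−10, −5).

(−10, −5) and (10, 5)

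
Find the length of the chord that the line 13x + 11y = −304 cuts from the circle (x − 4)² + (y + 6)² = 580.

Express y = (−304 − 13x)/11 and substitute into the circle:
290x² + 5220x − 11600 = 0  ⟹  x² + 18x − 40 = 0
x = 2 or x = −20, giving (2, −30) and (−20, −4).
Chord length = distance between (2, −30) and (−20, −4) = √1160 = 2√290.

2√290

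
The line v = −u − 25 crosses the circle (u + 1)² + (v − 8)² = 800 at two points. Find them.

(−29, 4) and (−5, −20)

Express v = −u − 25 and substitute into the circle:
2u² + 68u + 290 = 0  ⟹  u² + 34u + 145 = 0
u = −5 or u = −29, giving (−5, −20) and (−29, 4).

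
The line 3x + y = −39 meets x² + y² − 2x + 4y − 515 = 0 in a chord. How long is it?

Substitute y = −3x − 39:
10x² + 220x + 850 = 0  ⟹  x² + 22x + 85 = 0
x = −5 or x = −17, giving (−5, −24) and (−17, 12).
Chord length = distance between (−5, −24) and (−17, 12) = √1440 = 12√10.

12√10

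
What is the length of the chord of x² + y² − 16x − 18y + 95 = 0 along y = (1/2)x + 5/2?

Express y = (5 + x)/2 and substitute into the circle:
5x² − 90x + 225 = 0  ⟹  x² − 18x + 45 = 0
x = 15 or x = 3, giving (15, 10) and (3, 4).
|(15, 10) − (3, 4)| = √((12)² + (6)²) = 6√5.

6√5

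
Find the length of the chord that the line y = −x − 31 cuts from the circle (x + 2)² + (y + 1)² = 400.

4√2

From the line, y = −x − 31. Substituting:
2x² + 64x + 504 = 0  ⟹  x² + 32x + 252 = 0
x = −14 or x = −18, giving (−14, −17) and (−18, −13).
Chord length = distance between (−14, −17) and (−18, −13) = √32 = 4√2.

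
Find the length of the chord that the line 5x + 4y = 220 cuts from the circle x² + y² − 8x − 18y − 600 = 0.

The distance from (4, 9) to the line is 164/√41, and r² = 697.
Chord = 2√(r² − d²) = 2·√(41) = 2√41.

2√41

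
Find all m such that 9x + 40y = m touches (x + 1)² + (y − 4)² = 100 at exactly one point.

For a tangent, require d(centre, line) = r = 10.
|9·(−1) + 40·4 − m| / √1681 = 10
|m − (151)| = 10·41, so m = 561 or m = −259.

m = −259 or m = 561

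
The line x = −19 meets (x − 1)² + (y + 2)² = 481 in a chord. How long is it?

The line gives x = −19. Substituting into the circle:
y² + 4y − 77 = 0
y = 7 or y = −11, giving (−19, 7) and (−19, −11).
Chord length = distance between (−19, 7) and (−19, −11) = √324 = 18.

18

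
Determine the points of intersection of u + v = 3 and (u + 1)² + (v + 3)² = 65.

From the line, v = −u + 3. Substituting:
2u² − 10u − 28 = 0  ⟹  u² − 5u − 14 = 0
u = 7 or u = −2, giving (7, −4) and (−2, 5).

(−2, 5) and (7, −4)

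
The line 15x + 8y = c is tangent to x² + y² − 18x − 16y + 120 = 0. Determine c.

c = 114 or c = 284

Tangency holds when the distance from the centre (9, 8) to the line equals the radius 5:
|15·9 + 8·8 − c| / √289 = 5
|c − (199)| = 5·17, so c = 284 or c = 114.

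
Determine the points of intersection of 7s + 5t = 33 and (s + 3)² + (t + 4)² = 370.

Substitute t = (33 − 7s)/5:
74s² − 592s − 6216 = 0  ⟹  s² − 8s − 84 = 0
s = 14 or s = −6, giving (14, −13) and (−6, 15).

(−6, 15) and (14, −13)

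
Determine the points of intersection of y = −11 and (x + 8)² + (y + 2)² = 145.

(−16, −11) and (0, −11)

Substitute y = −11:
x² + 16x = 0
x = 0 or x = −16, giving (0, −11) and (−16, −11).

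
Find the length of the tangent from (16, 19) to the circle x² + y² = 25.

4√37

With centre O = (0, 0), |OP|² = 617 and r² = 25.
Power of the point: PT² = |PO|² − r² = 592, so PT = 4√37.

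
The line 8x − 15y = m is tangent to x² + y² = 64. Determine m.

m = −136 or m = 136

The line touches the circle iff its distance from (0, 0) is 8:
|8·0 − 15·0 − m| / √289 = 8
|m| = 8·17, so m = 136 or m = −136.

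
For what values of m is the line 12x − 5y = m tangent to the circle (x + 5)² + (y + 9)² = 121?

The line touches the circle iff its distance from (−5, −9) is 11:
|12·(−5) − 5·(−9) − m| / √169 = 11
|m − (−15)| = 11·13, so m = 128 or m = −158.

m = −158 or m = 128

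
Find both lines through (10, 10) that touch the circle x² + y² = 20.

Let a tangent through (10, 10) have slope m. Its distance from (0, 0) must equal 2√5:
(−10m − (−10))² = 20(m² + 1)
2m² − 5m + 2 = 0, so m = 2 or m = 1/2.
With m = 2: 2x − y = 10. With m = 1/2: x − 2y = −10.

2x − y = 10 and x − 2y = −10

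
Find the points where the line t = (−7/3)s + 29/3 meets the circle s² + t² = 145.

From the line, t = (29 − 7s)/3. Substituting:
58s² − 406s − 464 = 0  ⟹  s² − 7s − 8 = 0
s = 8 or s = −1, giving (8, −9) and (−1, 12).

(−1, 12) and (8, −9)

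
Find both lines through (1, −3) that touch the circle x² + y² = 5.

2x − y = 5 and x + 2y = −5

Write the tangent as mx − y + (−3 − m·(1)) = 0 and set its distance from the centre to √5:
(−1m − (3))² = 5(m² + 1)
2m² − 3m − 2 = 0, so m = 2 or m = −1/2.
Through (1, −3) these give 2x − y = 5 and x + 2y = −5.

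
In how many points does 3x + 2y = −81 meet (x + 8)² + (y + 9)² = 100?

0

Centre (−8, −9), r² = 100. Distance² from centre to line = (39)²/13 = 117.
Since d² > r², the line lies outside the circle.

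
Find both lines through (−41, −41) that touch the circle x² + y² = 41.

Let a tangent through (−41, −41) have slope m. Its distance from (0, 0) must equal √41:
(41m − (41))² = 41(m² + 1)
20m² − 41m + 20 = 0, so m = 5/4 or m = 4/5.
Through (−41, −41) these give 5x − 4y = −41 and 4x − 5y = 41.

5x − 4y = −41 and 4x − 5y = 41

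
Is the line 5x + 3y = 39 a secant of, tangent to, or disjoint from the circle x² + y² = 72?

Substituting the line into the circle gives 34x² − 390x + 873 = 0.
Discriminant = (−390)² − 4·34·(873) = 33372 > 0.
Two real roots: the line is a secant.

secant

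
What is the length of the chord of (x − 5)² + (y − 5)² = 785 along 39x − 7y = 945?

From the line, y = (−945 + 39x)/7. Substituting:
1570x² − 76930x + 923160 = 0  ⟹  x² − 49x + 588 = 0
x = 28 or x = 21, giving (28, 21) and (21, −18).
Chord length = distance between (28, 21) and (21, −18) = √1570 = √1570.

√1570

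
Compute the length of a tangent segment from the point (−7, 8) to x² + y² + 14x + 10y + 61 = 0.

With centre O = (−7, −5), |OP|² = 169 and r² = 13.
Power of the point: PT² = |PO|² − r² = 156, so PT = 2√39.

2√39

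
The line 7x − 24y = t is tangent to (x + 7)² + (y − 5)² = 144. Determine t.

t = −469 or t = 131

Tangency holds when the distance from the centre (−7, 5) to the line equals the radius 12:
|7·(−7) − 24·5 − t| / √625 = 12
|t − (−169)| = 12·25, so t = 131 or t = −469.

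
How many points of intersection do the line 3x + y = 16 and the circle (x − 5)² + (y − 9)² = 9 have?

2

Substituting the line into the circle gives 10x² − 52x + 65 = 0.
Δ = 2704 − 2600 = 104.
Two real roots: the line is a secant.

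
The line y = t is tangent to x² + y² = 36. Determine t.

For a tangent, require d(centre, line) = r = 6.
|0·0 + 1·0 − t| / √1 = 6
|t| = 6, so t = 6 or t = −6.

t = −6 or t = 6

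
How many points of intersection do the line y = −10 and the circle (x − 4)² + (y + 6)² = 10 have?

Substituting the line into the circle gives x² − 8x + 22 = 0.
Discriminant = (−8)² − 4·1·(22) = −24 < 0.
No real roots: the line does not meet the circle.

0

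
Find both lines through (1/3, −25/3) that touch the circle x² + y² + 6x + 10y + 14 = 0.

x − 2y = 17 and 2x − y = 9

Write the tangent as mx − y + (−25/3 − m·(1/3)) = 0 and set its distance from the centre to 2√5:
(−10/3m − (10/3))² = 20(m² + 1)
2m² − 5m + 2 = 0, so m = 1/2 or m = 2.
Through (1/3, −25/3) these give x − 2y = 17 and 2x − y = 9.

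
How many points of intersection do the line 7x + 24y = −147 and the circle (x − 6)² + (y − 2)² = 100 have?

2

d² = (7·6 + 24·2 − (−147))²/625 = 56169/625; r² = 100.
Since d² < r², the line cuts the circle twice.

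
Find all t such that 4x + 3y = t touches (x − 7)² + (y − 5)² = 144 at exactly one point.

The line touches the circle iff its distance from (7, 5) is 12:
|4·7 + 3·5 − t| / √25 = 12
|t − (43)| = 12·5, so t = 103 or t = −17.

t = −17 or t = 103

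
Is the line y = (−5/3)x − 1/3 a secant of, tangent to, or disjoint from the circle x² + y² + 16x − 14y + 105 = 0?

Centre (−8, 7), r² = 8. Distance² from centre to line = (−18)²/34 = 162/17.
Since d² > r², the line lies outside the circle.

disjoint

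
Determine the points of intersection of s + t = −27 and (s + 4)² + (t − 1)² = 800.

(−32, 5) and (0, −27)

From the line, t = −s − 27. Substituting:
2s² + 64s = 0  ⟹  s² + 32s = 0
s = 0 or s = −32, giving (0, −27) and (−32, 5).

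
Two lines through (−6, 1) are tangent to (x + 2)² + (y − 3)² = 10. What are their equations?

3x − y = −19 and x + 3y = −3

Write the tangent as mx − y + (1 − m·(−6)) = 0 and set its distance from the centre to √10:
(4m − (2))² = 10(m² + 1)
3m² − 8m − 3 = 0, so m = 3 or m = −1/3.
Through (−6, 1) these give 3x − y = −19 and x + 3y = −3.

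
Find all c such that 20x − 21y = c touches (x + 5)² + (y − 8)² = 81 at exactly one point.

For a tangent, require d(centre, line) = r = 9.
|20·(−5) − 21·8 − c| / √841 = 9
|c − (−268)| = 9·29, so c = −7 or c = −529.

c = −529 or c = −7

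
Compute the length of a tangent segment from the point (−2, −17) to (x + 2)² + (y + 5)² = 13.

The centre is (−2, −5) and r = √13. The square of the distance from P to the centre is 0 + 144 = 144.
Power of the point: PT² = |PO|² − r² = 131, so PT = √131.

√131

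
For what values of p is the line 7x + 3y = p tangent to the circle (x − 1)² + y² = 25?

p = 7 ± 5√58

The line touches the circle iff its distance from (1, 0) is 5:
|7·1 + 3·0 − p| / √58 = 5
|p − (7)| = 5√58.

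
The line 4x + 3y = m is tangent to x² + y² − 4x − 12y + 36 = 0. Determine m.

For a tangent, require d(centre, line) = r = 2.
|4·2 + 3·6 − m| / √25 = 2
|m − (26)| = 2·5, so m = 36 or m = 16.

m = 16 or m = 36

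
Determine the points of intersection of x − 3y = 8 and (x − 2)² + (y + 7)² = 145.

Express y = (−8 + x)/3 and substitute into the circle:
10x² − 10x − 1100 = 0  ⟹  x² − x − 110 = 0
x = 11 or x = −10, giving (11, 1) and (−10, −6).

(−10, −6) and (11, 1)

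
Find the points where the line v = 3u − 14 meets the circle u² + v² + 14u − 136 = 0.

(1, −11) and (6, 4)

Express v = 3u − 14 and substitute into the circle:
10u² − 70u + 60 = 0  ⟹  u² − 7u + 6 = 0
u = 6 or u = 1, giving (6, 4) and (1, −11).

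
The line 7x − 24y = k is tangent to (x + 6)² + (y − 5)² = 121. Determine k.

The line touches the circle iff its distance from (−6, 5) is 11:
|7·(−6) − 24·5 − k| / √625 = 11
|k − (−162)| = 11·25, so k = 113 or k = −437.

k = −437 or k = 113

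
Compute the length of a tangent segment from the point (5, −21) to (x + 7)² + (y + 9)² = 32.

16

Centre (−7, −9), r² = 32. |PO|² = (12)² + (−12)² = 288.
The tangent meets the radius at right angles, so tangent² = |PO|² − r² = 288 − 32 = 256.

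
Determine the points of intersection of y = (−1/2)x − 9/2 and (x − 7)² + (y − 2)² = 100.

(−1, −4) and (7, −8)

Substitute y = (−9 − x)/2:
5x² − 30x − 35 = 0  ⟹  x² − 6x − 7 = 0
x = 7 or x = −1, giving (7, −8) and (−1, −4).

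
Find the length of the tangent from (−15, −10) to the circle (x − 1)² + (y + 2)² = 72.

2√62

With centre O = (1, −2), |OP|² = 320 and r² = 72.
The tangent meets the radius at right angles, so tangent² = |PO|² − r² = 320 − 72 = 248.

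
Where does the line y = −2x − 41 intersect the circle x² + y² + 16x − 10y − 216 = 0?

(−25, 9) and (−15, −11)

Substitute y = −2x − 41:
5x² + 200x + 1875 = 0  ⟹  x² + 40x + 375 = 0
x = −15 or x = −25, giving (−15, −11) and (−25, 9).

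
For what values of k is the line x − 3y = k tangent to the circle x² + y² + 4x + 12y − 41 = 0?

For a tangent, require d(centre, line) = r = 9.
|1·(−2) − 3·(−6) − k| / √10 = 9
|k − (16)| = 9√10.

k = 16 ± 9√10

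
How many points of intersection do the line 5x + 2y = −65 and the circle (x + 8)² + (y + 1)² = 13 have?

Centre (−8, −1), r² = 13. Distance² from centre to line = (23)²/29 = 529/29.
Since d² > r², the line lies outside the circle.

0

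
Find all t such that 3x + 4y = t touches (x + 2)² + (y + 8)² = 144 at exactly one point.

The line touches the circle iff its distance from (−2, −8) is 12:
|3·(−2) + 4·(−8) − t| / √25 = 12
|t − (−38)| = 12·5, so t = 22 or t = −98.

t = −98 or t = 22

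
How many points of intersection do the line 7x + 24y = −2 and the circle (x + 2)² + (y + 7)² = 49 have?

0

Substituting the line into the circle gives 625x² − 20x + 1636 = 0.
Δ = 400 − 4090000 = −4089600.
No real roots: the line does not meet the circle.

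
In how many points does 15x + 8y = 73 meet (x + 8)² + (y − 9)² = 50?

d² = (15·(−8) + 8·9 − (73))²/289 = 14641/289; r² = 50.
Since d² > r², the line lies outside the circle.

0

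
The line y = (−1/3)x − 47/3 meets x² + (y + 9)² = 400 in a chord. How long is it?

Substitute y = (−47 − x)/3:
10x² + 40x − 3200 = 0  ⟹  x² + 4x − 320 = 0
x = 16 or x = −20, giving (16, −21) and (−20, −9).
|(16, −21) − (−20, −9)| = √((36)² + (−12)²) = 12√10.

12√10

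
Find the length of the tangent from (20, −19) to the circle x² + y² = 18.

√743

With centre O = (0, 0), |OP|² = 761 and r² = 18.
By the tangent–radius right angle, tangent length = √(|PO|² − r²) = √743.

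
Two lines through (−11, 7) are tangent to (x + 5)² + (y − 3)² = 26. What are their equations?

Write the tangent as mx − y + (7 − m·(−11)) = 0 and set its distance from the centre to √26:
[m·(6) − (−4)]² = 26(m² + 1)
5m² + 24m − 5 = 0, so m = 1/5 or m = −5.
With m = 1/5: x − 5y = −46. With m = −5: 5x + y = −48.

x − 5y = −46 and 5x + y = −48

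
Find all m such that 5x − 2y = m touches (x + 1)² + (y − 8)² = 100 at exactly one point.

Tangency holds when the distance from the centre (−1, 8) to the line equals the radius 10:
|5·(−1) − 2·8 − m| / √29 = 10
|m − (−21)| = 10√29.

m = −21 ± 10√29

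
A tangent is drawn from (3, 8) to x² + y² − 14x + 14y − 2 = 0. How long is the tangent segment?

√141

The centre is (7, −7) and r = 10. The square of the distance from P to the centre is 16 + 225 = 241.
By the tangent–radius right angle, tangent length = √(|PO|² − r²) = √141.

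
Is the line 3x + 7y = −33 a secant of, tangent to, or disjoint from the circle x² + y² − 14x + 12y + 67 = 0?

Substituting the line into the circle gives 58x² − 740x + 1600 = 0.
Δ = 547600 − 371200 = 176400.
Two real roots: the line is a secant.

secant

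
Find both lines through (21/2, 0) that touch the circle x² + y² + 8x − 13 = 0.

Let a tangent through (21/2, 0) have slope m. Its distance from (−4, 0) must equal √29:
(−29/2m − (0))² = 29(m² + 1)
25m² − 4 = 0, so m = 2/5 or m = −2/5.
Through (21/2, 0) these give 2x − 5y = 21 and 2x + 5y = 21.

2x − 5y = 21 and 2x + 5y = 21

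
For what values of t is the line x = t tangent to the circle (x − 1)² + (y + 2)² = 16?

Tangency holds when the distance from the centre (1, −2) to the line equals the radius 4:
|1·1 + 0·(−2) − t| / √1 = 4
|t − (1)| = 4, so t = 5 or t = −3.

t = −3 or t = 5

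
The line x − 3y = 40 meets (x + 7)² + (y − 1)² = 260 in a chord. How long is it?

2√10

The distance from (−7, 1) to the line is 50/√10, and r² = 260.
Chord = 2√(r² − d²) = 2·√(10) = 2√10.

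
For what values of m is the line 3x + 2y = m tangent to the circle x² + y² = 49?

m = ±7√13

The line touches the circle iff its distance from (0, 0) is 7:
|3·0 + 2·0 − m| / √13 = 7
|m| = 7√13.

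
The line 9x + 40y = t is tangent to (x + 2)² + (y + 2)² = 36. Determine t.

t = −344 or t = 148

For a tangent, require d(centre, line) = r = 6.
|9·(−2) + 40·(−2) − t| / √1681 = 6
|t − (−98)| = 6·41, so t = 148 or t = −344.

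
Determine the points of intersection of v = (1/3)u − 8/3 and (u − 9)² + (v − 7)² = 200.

From the line, v = (−8 + u)/3. Substituting:
10u² − 220u − 230 = 0  ⟹  u² − 22u − 23 = 0
u = 23 or u = −1, giving (23, 5) and (−1, −3).

(−1, −3) and (23, 5)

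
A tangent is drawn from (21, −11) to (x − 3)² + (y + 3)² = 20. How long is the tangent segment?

4√23

Centre (3, −3), r² = 20. |PO|² = (18)² + (−8)² = 388.
By the tangent–radius right angle, tangent length = √(|PO|² − r²) = √368 = 4√23.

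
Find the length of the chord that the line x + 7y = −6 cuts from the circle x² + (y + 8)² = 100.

10√2

Centre (0, −8), r² = 100. Perpendicular distance d from centre to line = |−50| / √50 = 50/√50.
Chord = 2√(r² − d²) = 2·√(50) = 10√2.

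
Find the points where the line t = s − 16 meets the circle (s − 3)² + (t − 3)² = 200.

From the line, t = s − 16. Substituting:
2s² − 44s + 170 = 0  ⟹  s² − 22s + 85 = 0
s = 17 or s = 5, giving (17, 1) and (5, −11).

(5, −11) and (17, 1)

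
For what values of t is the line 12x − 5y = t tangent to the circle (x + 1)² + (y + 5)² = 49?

For a tangent, require d(centre, line) = r = 7.
|12·(−1) − 5·(−5) − t| / √169 = 7
|t − (13)| = 7·13, so t = 104 or t = −78.

t = −78 or t = 104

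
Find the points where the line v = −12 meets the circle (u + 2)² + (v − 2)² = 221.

Substitute v = −12:
u² + 4u − 21 = 0
u = 3 or u = −7, giving (3, −12) and (−7, −12).

(−7, −12) and (3, −12)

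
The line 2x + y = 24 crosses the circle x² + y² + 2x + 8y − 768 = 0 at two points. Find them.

Substitute y = −2x + 24:
5x² − 110x = 0  ⟹  x² − 22x = 0
x = 22 or x = 0, giving (22, −20) and (0, 24).

(0, 24) and (22, −20)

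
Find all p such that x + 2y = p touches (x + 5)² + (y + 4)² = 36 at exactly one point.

p = −13 ± 6√5

For a tangent, require d(centre, line) = r = 6.
|1·(−5) + 2·(−4) − p| / √5 = 6
|p − (−13)| = 6√5.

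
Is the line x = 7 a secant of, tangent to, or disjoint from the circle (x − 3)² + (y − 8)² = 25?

secant

Substituting the line into the circle gives y² − 16y + 55 = 0.
Δ = 256 − 220 = 36.
Two real roots: the line is a secant.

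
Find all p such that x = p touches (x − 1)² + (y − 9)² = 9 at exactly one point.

The line touches the circle iff its distance from (1, 9) is 3:
|1·1 + 0·9 − p| / √1 = 3
|p − (1)| = 3, so p = 4 or p = −2.

p = −2 or p = 4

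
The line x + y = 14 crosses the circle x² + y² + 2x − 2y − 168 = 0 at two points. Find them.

(0, 14) and (12, 2)

From the line, y = −x + 14. Substituting:
2x² − 24x = 0  ⟹  x² − 12x = 0
x = 12 or x = 0, giving (12, 2) and (0, 14).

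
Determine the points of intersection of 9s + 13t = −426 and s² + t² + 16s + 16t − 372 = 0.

Express t = (−426 − 9s)/13 and substitute into the circle:
250s² + 8500s + 30000 = 0  ⟹  s² + 34s + 120 = 0
s = −4 or s = −30, giving (−4, −30) and (−30, −12).

(−30, −12) and (−4, −30)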